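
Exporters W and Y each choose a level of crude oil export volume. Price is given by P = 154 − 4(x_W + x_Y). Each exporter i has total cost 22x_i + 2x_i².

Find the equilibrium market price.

88

Exporter W's profit: π = x_W(154 − 4(x_W + x_Y)) − 22x_W − 2x_W².
∂π/∂x_W = 132 − 12x_W − 4x_Y = 0, so x_W = 11 − (1/3)x_Y.
By symmetry x_Y = x_W; substituting into the reaction function, (4/3)x_W = 11 and x_W = 8.25.
Equilibrium price: P = 154 − 4·16.5 = 88.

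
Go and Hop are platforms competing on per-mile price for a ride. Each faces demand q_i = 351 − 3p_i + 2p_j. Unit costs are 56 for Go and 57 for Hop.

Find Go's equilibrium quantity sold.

221.8125

Go's profit: π = (p_{Go} − 56)(351 − 3p_{Go} + 2p_{Hop}).
∂π/∂p_{Go} = 519 − 6p_{Go} + 2p_{Hop} = 0 ⇒ p_{Go} = 86.5 + (1/3)p_{Hop}.
Similarly p_{Hop} = 87 + (1/3)p_{Go}.
Solving the two reaction functions simultaneously: (1 − (1/3)(1/3))p_{Go} = 86.5 + (1/3)·87, so (8/9)p_{Go} = 115.5 and p_{Go} = 129.9375.
Then p_{Hop} = 87 + (1/3)·129.9375 = 130.3125.
q_{Go} = 351 − 3·129.9375 + 2·130.3125 = 221.8125.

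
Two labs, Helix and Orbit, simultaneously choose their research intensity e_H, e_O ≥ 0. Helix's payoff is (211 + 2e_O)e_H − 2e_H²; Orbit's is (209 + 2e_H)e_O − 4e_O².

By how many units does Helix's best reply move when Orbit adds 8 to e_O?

4

Expanding Helix's payoff: 211e_H + 2e_Oe_H − 2e_H².
∂π/∂e_H = 211 + 2e_O − 4e_H = 0, so e_H = 52.75 + 0.5e_O.
The reaction-function slope is 0.5, so an 8-unit rise in e_O moves e_H by 0.5 × 8 = 4. Helix's best response rises — the actions are strategic complements.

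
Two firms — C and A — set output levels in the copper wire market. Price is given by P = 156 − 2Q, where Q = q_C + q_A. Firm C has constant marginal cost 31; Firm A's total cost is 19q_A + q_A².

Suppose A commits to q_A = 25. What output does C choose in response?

18.75

Firm C's profit: π = q_C(156 − 2(q_C + q_A)) − 31q_C.
∂π/∂q_C = 125 − 4q_C − 2q_A = 0, so q_C = 31.25 − 0.5q_A.
At q_A = 25: q_C = 31.25 − 0.5·25 = 18.75.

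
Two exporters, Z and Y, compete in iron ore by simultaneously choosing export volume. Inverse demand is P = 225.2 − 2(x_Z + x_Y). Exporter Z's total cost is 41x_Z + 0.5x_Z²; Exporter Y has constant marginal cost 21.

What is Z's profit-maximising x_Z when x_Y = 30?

Exporter Z's profit: π = x_Z(225.2 − 2(x_Z + x_Y)) − 41x_Z − 0.5x_Z².
∂π/∂x_Z = 184.2 − 5x_Z − 2x_Y = 0, so x_Z = 36.84 − 0.4x_Y.
At x_Y = 30: x_Z = 36.84 − 0.4·30 = 24.84.

24.84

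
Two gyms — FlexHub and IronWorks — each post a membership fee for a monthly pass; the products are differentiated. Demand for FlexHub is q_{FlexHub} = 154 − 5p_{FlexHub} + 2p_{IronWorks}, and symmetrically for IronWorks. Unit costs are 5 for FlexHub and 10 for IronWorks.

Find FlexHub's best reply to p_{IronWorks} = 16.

21.1

FlexHub's profit: π = (p_{FlexHub} − 5)(154 − 5p_{FlexHub} + 2p_{IronWorks}).
∂π/∂p_{FlexHub} = 179 − 10p_{FlexHub} + 2p_{IronWorks} = 0 ⇒ p_{FlexHub} = 17.9 + 0.2p_{IronWorks}.
At p_{IronWorks} = 16: p_{FlexHub} = 17.9 + 0.2·16 = 21.1.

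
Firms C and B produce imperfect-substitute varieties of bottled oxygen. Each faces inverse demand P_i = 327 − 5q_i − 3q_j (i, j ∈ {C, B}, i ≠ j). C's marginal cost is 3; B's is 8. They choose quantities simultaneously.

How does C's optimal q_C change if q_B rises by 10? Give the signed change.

Firm C's profit: π = q_C(327 − 5q_C − 3q_B) − 3q_C.
∂π/∂q_C = 324 − 10q_C − 3q_B = 0 ⇒ q_C = 32.4 − 0.3q_B.
The reaction-function slope is −0.3, so a 10-unit rise in q_B moves q_C by −0.3 × 10 = −3. C's best response falls — the actions are strategic substitutes.

-3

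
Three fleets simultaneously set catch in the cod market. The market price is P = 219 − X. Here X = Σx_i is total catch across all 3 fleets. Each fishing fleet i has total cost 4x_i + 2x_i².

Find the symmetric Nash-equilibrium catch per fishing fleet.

A representative fishing fleet's profit is π_i = x_i(219 − X) − 4x_i − 2x_i², with X = x_i + Σ_{j≠i} x_j.
First-order condition: 215 − 6x_i − Σ_{j≠i} x_j = 0.
Imposing symmetry (x_j = x for all j) turns Σ_{j≠i} x_j into 2x, so 215 = 8x and x = 26.875.

26.875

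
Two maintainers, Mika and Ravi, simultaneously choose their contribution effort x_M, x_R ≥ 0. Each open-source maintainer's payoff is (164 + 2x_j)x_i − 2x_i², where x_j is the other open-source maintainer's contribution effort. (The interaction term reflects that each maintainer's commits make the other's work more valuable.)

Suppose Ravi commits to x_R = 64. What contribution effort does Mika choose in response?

Mika's payoff is (164 + 2x_R)x_M − 2x_M².
∂π/∂x_M = 164 + 2x_R − 4x_M = 0, so x_M = 41 + 0.5x_R.
At x_R = 64: x_M = 41 + 0.5·64 = 73.

73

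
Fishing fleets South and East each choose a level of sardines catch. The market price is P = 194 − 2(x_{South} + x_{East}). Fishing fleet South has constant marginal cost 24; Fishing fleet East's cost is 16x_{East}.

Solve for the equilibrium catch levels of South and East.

27, 31

Fishing fleet South's profit: π = x_{South}(194 − 2(x_{South} + x_{East})) − 24x_{South}.
∂π/∂x_{South} = 170 − 4x_{South} − 2x_{East} = 0, so x_{South} = 42.5 − 0.5x_{East}.
By the same steps for East: x_{East} = 44.5 − 0.5x_{South}.
Solving the two reaction functions simultaneously: (1 − (−0.5)(−0.5))x_{South} = 42.5 − 0.5·44.5, so 0.75x_{South} = 20.25 and x_{South} = 27.
Then x_{East} = 44.5 − 0.5·27 = 31.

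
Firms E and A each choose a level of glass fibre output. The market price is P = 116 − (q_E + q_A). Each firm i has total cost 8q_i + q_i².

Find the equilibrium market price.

Firm E's profit: π = q_E(116 − (q_E + q_A)) − 8q_E − q_E².
∂π/∂q_E = 108 − 4q_E − q_A = 0, so q_E = 27 − 0.25q_A.
The game is symmetric, so in equilibrium q_A = q_E: the reaction function gives 1.25q_E = 27, hence q_E = 21.6.
Equilibrium price: P = 116 − 43.2 = 72.8.

72.8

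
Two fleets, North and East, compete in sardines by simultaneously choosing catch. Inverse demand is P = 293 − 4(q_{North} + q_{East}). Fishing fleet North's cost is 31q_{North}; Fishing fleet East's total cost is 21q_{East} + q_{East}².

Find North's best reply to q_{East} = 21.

22.25

Fishing fleet North's profit: π = q_{North}(293 − 4(q_{North} + q_{East})) − 31q_{North}.
∂π/∂q_{North} = 262 − 8q_{North} − 4q_{East} = 0, so q_{North} = 32.75 − 0.5q_{East}.
At q_{East} = 21: q_{North} = 32.75 − 0.5·21 = 22.25.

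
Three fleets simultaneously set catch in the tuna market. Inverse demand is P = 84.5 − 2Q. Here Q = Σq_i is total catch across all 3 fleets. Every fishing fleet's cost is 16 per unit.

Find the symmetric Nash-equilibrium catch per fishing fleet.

A representative fishing fleet's profit is π_i = q_i(84.5 − 2Q) − 16q_i, with Q = q_i + Σ_{j≠i} q_j.
First-order condition: 68.5 − 4q_i − 2Σ_{j≠i} q_j = 0.
With identical fishing fleets, set every q_j = q: then 68.5 − 4q − 4q = 0, i.e. q = 68.5/8 = 8.5625.

8.5625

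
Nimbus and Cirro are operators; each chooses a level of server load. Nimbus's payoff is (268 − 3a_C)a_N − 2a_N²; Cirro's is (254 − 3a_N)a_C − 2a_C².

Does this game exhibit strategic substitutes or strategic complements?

Expanding Nimbus's payoff: 268a_N − 3a_Ca_N − 2a_N².
∂π/∂a_N = 268 − 3a_C − 4a_N = 0, so a_N = 67 − 0.75a_C.
The best-response slope da_N/da_C = −0.75 < 0: the reaction function is downward-sloping, so the choices are strategic substitutes.

strategic substitutes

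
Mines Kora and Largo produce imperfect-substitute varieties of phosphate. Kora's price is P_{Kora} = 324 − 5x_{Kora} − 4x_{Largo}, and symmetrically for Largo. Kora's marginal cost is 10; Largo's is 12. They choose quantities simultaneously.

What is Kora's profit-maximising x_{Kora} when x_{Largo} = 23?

22.2

Mine Kora's profit: π = x_{Kora}(324 − 5x_{Kora} − 4x_{Largo}) − 10x_{Kora}.
∂π/∂x_{Kora} = 314 − 10x_{Kora} − 4x_{Largo} = 0 ⇒ x_{Kora} = 31.4 − 0.4x_{Largo}.
At x_{Largo} = 23: x_{Kora} = 31.4 − 0.4·23 = 22.2.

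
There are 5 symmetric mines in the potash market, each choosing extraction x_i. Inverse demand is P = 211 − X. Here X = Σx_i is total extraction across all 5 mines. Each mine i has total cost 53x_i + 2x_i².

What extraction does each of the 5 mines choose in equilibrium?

15.8

A representative mine's profit is π_i = x_i(211 − X) − 53x_i − 2x_i², with X = x_i + Σ_{j≠i} x_j.
First-order condition: 158 − 6x_i − Σ_{j≠i} x_j = 0.
With identical mines, set every x_j = x: then 158 − 6x − 4x = 0, i.e. x = 158/10 = 15.8.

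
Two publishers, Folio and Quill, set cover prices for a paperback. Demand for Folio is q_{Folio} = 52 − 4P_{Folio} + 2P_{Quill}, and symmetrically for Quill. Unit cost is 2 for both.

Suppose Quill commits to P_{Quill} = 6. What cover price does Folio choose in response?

Folio's profit: π = (P_{Folio} − 2)(52 − 4P_{Folio} + 2P_{Quill}).
∂π/∂P_{Folio} = 60 − 8P_{Folio} + 2P_{Quill} = 0 ⇒ P_{Folio} = 7.5 + 0.25P_{Quill}.
At P_{Quill} = 6: P_{Folio} = 7.5 + 0.25·6 = 9.

9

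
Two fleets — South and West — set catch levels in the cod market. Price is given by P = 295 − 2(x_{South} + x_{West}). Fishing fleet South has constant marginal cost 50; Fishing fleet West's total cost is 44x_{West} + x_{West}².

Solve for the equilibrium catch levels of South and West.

Fishing fleet South's profit: π = x_{South}(295 − 2(x_{South} + x_{West})) − 50x_{South}.
∂π/∂x_{South} = 245 − 4x_{South} − 2x_{West} = 0, so x_{South} = 61.25 − 0.5x_{West}.
For West: ∂π/∂x_{West} = 251 − 6x_{West} − 2x_{South} = 0 ⇒ x_{West} = 251/6 − (1/3)x_{South}.
Solving the two reaction functions simultaneously: (1 − (−0.5)(−1/3))x_{South} = 61.25 − 0.5·(251/6), so (5/6)x_{South} = 121/3 and x_{South} = 48.4.
Then x_{West} = 251/6 − (1/3)·48.4 = 25.7.

48.4, 25.7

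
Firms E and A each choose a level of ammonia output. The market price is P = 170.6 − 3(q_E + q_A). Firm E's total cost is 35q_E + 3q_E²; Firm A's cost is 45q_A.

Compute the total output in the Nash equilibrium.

Firm E's profit: π = q_E(170.6 − 3(q_E + q_A)) − 35q_E − 3q_E².
∂π/∂q_E = 135.6 − 12q_E − 3q_A = 0, so q_E = 11.3 − 0.25q_A.
For A: ∂π/∂q_A = 125.6 − 6q_A − 3q_E = 0 ⇒ q_A = 314/15 − 0.5q_E.
Solving the two reaction functions simultaneously: (1 − (−0.25)(−0.5))q_E = 11.3 − 0.25·(314/15), so 0.875q_E = 91/15 and q_E = 104/15.
Then q_A = 314/15 − 0.5·(104/15) = 262/15.
Total output: 104/15 + 262/15 = 24.4.

24.4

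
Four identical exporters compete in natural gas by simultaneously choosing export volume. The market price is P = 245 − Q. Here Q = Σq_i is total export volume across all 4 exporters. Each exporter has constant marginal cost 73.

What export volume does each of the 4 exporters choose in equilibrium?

34.4

A representative exporter's profit is π_i = q_i(245 − Q) − 73q_i, with Q = q_i + Σ_{j≠i} q_j.
First-order condition: 172 − 2q_i − Σ_{j≠i} q_j = 0.
In a symmetric equilibrium every exporter chooses the same q, so Σ_{j≠i} q_j = 3q. The condition becomes 172 − 5q = 0, giving q = 172/5 = 34.4.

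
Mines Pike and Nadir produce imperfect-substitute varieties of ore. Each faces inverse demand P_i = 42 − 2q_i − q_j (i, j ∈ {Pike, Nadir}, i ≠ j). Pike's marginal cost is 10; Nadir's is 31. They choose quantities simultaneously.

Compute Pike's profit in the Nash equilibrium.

Mine Pike's profit: π = q_{Pike}(42 − 2q_{Pike} − q_{Nadir}) − 10q_{Pike}.
∂π/∂q_{Pike} = 32 − 4q_{Pike} − q_{Nadir} = 0 ⇒ q_{Pike} = 8 − 0.25q_{Nadir}.
Similarly q_{Nadir} = 2.75 − 0.25q_{Pike}.
Plugging q_{Nadir} into Pike's best response: q_{Pike} = 8 − 0.25(2.75 − 0.25q_{Pike}) ⇒ 0.9375q_{Pike} = 7.3125, so q_{Pike} = 7.8.
Then q_{Nadir} = 2.75 − 0.25·7.8 = 0.8.
P_{Pike} = 42 − 2·7.8 − 0.8 = 25.6.
Profit = (25.6 − 10)·7.8 = 121.68.

121.68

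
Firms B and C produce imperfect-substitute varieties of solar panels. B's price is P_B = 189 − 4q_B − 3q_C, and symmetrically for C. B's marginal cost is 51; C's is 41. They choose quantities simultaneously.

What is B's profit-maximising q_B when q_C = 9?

Firm B's profit: π = q_B(189 − 4q_B − 3q_C) − 51q_B.
∂π/∂q_B = 138 − 8q_B − 3q_C = 0 ⇒ q_B = 17.25 − 0.375q_C.
At q_C = 9: q_B = 17.25 − 0.375·9 = 13.875.

13.875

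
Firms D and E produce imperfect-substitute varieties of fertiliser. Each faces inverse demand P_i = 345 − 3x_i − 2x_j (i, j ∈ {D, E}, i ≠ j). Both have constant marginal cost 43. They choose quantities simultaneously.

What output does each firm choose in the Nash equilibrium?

37.75

Firm D's profit: π = x_D(345 − 3x_D − 2x_E) − 43x_D.
∂π/∂x_D = 302 − 6x_D − 2x_E = 0 ⇒ x_D = 151/3 − (1/3)x_E.
Setting x_D = x_E in the reaction function: x_D = 151/3 − (1/3)x_D, so x_D = (151/3) / (4/3) = 37.75.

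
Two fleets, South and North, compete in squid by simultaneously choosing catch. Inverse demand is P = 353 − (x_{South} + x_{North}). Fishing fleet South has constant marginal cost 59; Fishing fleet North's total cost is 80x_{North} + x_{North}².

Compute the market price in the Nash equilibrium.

188

Fishing fleet South's profit: π = x_{South}(353 − (x_{South} + x_{North})) − 59x_{South}.
∂π/∂x_{South} = 294 − 2x_{South} − x_{North} = 0, so x_{South} = 147 − 0.5x_{North}.
For North: ∂π/∂x_{North} = 273 − 4x_{North} − x_{South} = 0 ⇒ x_{North} = 68.25 − 0.25x_{South}.
Solving the two reaction functions simultaneously: (1 − (−0.5)(−0.25))x_{South} = 147 − 0.5·68.25, so 0.875x_{South} = 112.875 and x_{South} = 129.
Then x_{North} = 68.25 − 0.25·129 = 36.
Equilibrium price: P = 353 − 165 = 188.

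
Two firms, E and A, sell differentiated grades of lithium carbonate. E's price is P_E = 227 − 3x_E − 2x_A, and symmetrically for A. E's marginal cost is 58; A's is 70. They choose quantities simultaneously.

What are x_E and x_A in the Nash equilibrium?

Firm E's profit: π = x_E(227 − 3x_E − 2x_A) − 58x_E.
∂π/∂x_E = 169 − 6x_E − 2x_A = 0 ⇒ x_E = 169/6 − (1/3)x_A.
Similarly x_A = 157/6 − (1/3)x_E.
Substituting the second reaction function into the first: x_E = 169/6 − (1/3)(157/6 − (1/3)x_E), which gives (8/9)x_E = 175/9 ⇒ x_E = 21.875.
Then x_A = 157/6 − (1/3)·21.875 = 18.875.

21.875, 18.875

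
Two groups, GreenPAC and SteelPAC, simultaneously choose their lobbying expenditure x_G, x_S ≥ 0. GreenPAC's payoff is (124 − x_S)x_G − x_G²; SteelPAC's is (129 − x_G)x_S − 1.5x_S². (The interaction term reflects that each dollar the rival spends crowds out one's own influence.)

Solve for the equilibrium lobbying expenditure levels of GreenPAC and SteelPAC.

Expanding GreenPAC's payoff: 124x_G − x_Sx_G − x_G².
∂π/∂x_G = 124 − x_S − 2x_G = 0, so x_G = 62 − 0.5x_S.
Likewise for SteelPAC: x_S = 43 − (1/3)x_G.
Solving the two reaction functions simultaneously: (1 − (−0.5)(−1/3))x_G = 62 − 0.5·43, so (5/6)x_G = 40.5 and x_G = 48.6.
Then x_S = 43 − (1/3)·48.6 = 26.8.

48.6, 26.8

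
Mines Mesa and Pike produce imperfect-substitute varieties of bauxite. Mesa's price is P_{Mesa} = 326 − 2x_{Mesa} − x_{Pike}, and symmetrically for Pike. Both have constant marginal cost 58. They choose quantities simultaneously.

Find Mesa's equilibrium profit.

Mine Mesa's profit: π = x_{Mesa}(326 − 2x_{Mesa} − x_{Pike}) − 58x_{Mesa}.
∂π/∂x_{Mesa} = 268 − 4x_{Mesa} − x_{Pike} = 0 ⇒ x_{Mesa} = 67 − 0.25x_{Pike}.
Setting x_{Mesa} = x_{Pike} in the reaction function: x_{Mesa} = 67 − 0.25x_{Mesa}, so x_{Mesa} = 67 / 1.25 = 53.6.
P_{Mesa} = 326 − 2·53.6 − 53.6 = 165.2.
Profit = (165.2 − 58)·53.6 = 5745.92.

5745.92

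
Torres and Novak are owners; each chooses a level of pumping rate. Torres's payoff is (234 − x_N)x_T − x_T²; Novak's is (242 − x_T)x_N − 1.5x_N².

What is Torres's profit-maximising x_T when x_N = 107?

Expanding Torres's payoff: 234x_T − x_Nx_T − x_T².
∂π/∂x_T = 234 − x_N − 2x_T = 0, so x_T = 117 − 0.5x_N.
At x_N = 107: x_T = 117 − 0.5·107 = 63.5.

63.5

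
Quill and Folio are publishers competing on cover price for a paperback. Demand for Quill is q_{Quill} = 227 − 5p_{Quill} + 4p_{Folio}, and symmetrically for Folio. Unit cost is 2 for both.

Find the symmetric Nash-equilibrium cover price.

Quill's profit: π = (p_{Quill} − 2)(227 − 5p_{Quill} + 4p_{Folio}).
∂π/∂p_{Quill} = 237 − 10p_{Quill} + 4p_{Folio} = 0 ⇒ p_{Quill} = 23.7 + 0.4p_{Folio}.
Setting p_{Quill} = p_{Folio} in the reaction function: p_{Quill} = 23.7 + 0.4p_{Quill}, so p_{Quill} = 23.7 / 0.6 = 39.5.

39.5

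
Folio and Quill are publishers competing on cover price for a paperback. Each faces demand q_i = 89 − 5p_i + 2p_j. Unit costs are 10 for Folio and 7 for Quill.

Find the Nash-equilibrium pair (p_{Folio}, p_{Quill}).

17.0625, 15.8125

Folio's profit: π = (p_{Folio} − 10)(89 − 5p_{Folio} + 2p_{Quill}).
∂π/∂p_{Folio} = 139 − 10p_{Folio} + 2p_{Quill} = 0 ⇒ p_{Folio} = 13.9 + 0.2p_{Quill}.
Similarly p_{Quill} = 12.4 + 0.2p_{Folio}.
Plugging p_{Quill} into Folio's best response: p_{Folio} = 13.9 + 0.2(12.4 + 0.2p_{Folio}) ⇒ 0.96p_{Folio} = 16.38, so p_{Folio} = 17.0625.
Then p_{Quill} = 12.4 + 0.2·17.0625 = 15.8125.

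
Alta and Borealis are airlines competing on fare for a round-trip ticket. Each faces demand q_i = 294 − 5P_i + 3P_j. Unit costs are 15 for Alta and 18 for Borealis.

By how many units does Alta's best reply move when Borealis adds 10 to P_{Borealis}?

Alta's profit: π = (P_{Alta} − 15)(294 − 5P_{Alta} + 3P_{Borealis}).
∂π/∂P_{Alta} = 369 − 10P_{Alta} + 3P_{Borealis} = 0 ⇒ P_{Alta} = 36.9 + 0.3P_{Borealis}.
The reaction-function slope is 0.3, so a 10-unit rise in P_{Borealis} moves P_{Alta} by 0.3 × 10 = 3. Alta's best response rises — the actions are strategic complements.

3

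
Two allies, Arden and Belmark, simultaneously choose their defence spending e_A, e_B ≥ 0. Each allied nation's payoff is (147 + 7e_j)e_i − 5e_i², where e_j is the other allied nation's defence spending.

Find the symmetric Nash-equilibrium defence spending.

Arden's payoff is (147 + 7e_B)e_A − 5e_A².
∂π/∂e_A = 147 + 7e_B − 10e_A = 0, so e_A = 14.7 + 0.7e_B.
The game is symmetric, so in equilibrium e_B = e_A: the reaction function gives 0.3e_A = 14.7, hence e_A = 49.

49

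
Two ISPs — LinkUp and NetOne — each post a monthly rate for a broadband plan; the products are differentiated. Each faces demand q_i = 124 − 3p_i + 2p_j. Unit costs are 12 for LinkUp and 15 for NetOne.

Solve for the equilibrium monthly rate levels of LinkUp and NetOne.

LinkUp's profit: π = (p_{LinkUp} − 12)(124 − 3p_{LinkUp} + 2p_{NetOne}).
∂π/∂p_{LinkUp} = 160 − 6p_{LinkUp} + 2p_{NetOne} = 0 ⇒ p_{LinkUp} = 80/3 + (1/3)p_{NetOne}.
Similarly p_{NetOne} = 169/6 + (1/3)p_{LinkUp}.
Plugging p_{NetOne} into LinkUp's best response: p_{LinkUp} = 80/3 + (1/3)(169/6 + (1/3)p_{LinkUp}) ⇒ (8/9)p_{LinkUp} = 649/18, so p_{LinkUp} = 40.5625.
Then p_{NetOne} = 169/6 + (1/3)·40.5625 = 41.6875.

40.5625, 41.6875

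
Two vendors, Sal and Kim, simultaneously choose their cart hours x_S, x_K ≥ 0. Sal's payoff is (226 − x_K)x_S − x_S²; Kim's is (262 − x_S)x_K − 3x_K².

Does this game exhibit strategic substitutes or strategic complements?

strategic substitutes

Expanding Sal's payoff: 226x_S − x_Kx_S − x_S².
∂π/∂x_S = 226 − x_K − 2x_S = 0, so x_S = 113 − 0.5x_K.
The best-response slope dx_S/dx_K = −0.5 < 0: the reaction function is downward-sloping, so the choices are strategic substitutes.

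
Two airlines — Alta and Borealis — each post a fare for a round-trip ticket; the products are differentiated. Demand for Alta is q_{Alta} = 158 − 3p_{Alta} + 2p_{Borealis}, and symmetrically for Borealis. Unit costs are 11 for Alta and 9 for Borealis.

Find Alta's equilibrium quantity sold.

109.125

Alta's profit: π = (p_{Alta} − 11)(158 − 3p_{Alta} + 2p_{Borealis}).
∂π/∂p_{Alta} = 191 − 6p_{Alta} + 2p_{Borealis} = 0 ⇒ p_{Alta} = 191/6 + (1/3)p_{Borealis}.
Similarly p_{Borealis} = 185/6 + (1/3)p_{Alta}.
Substituting the second reaction function into the first: p_{Alta} = 191/6 + (1/3)(185/6 + (1/3)p_{Alta}), which gives (8/9)p_{Alta} = 379/9 ⇒ p_{Alta} = 47.375.
Then p_{Borealis} = 185/6 + (1/3)·47.375 = 46.625.
q_{Alta} = 158 − 3·47.375 + 2·46.625 = 109.125.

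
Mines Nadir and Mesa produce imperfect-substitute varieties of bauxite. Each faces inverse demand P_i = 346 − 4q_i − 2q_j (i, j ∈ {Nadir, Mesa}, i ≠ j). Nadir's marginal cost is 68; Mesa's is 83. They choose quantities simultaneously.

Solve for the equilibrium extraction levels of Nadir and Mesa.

28.3, 25.8

Mine Nadir's profit: π = q_{Nadir}(346 − 4q_{Nadir} − 2q_{Mesa}) − 68q_{Nadir}.
∂π/∂q_{Nadir} = 278 − 8q_{Nadir} − 2q_{Mesa} = 0 ⇒ q_{Nadir} = 34.75 − 0.25q_{Mesa}.
Similarly q_{Mesa} = 32.875 − 0.25q_{Nadir}.
Solving the two reaction functions simultaneously: (1 − (−0.25)(−0.25))q_{Nadir} = 34.75 − 0.25·32.875, so 0.9375q_{Nadir} = 849/32 and q_{Nadir} = 28.3.
Then q_{Mesa} = 32.875 − 0.25·28.3 = 25.8.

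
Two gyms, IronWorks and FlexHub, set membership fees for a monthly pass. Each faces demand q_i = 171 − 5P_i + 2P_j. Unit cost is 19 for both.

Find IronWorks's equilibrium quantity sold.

IronWorks's profit: π = (P_{IronWorks} − 19)(171 − 5P_{IronWorks} + 2P_{FlexHub}).
∂π/∂P_{IronWorks} = 266 − 10P_{IronWorks} + 2P_{FlexHub} = 0 ⇒ P_{IronWorks} = 26.6 + 0.2P_{FlexHub}.
Setting P_{IronWorks} = P_{FlexHub} in the reaction function: P_{IronWorks} = 26.6 + 0.2P_{IronWorks}, so P_{IronWorks} = 26.6 / 0.8 = 33.25.
q_{IronWorks} = 171 − 5·33.25 + 2·33.25 = 71.25.

71.25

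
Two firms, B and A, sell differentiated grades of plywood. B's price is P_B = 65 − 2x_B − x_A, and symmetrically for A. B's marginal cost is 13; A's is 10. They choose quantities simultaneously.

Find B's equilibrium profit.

208.08

Firm B's profit: π = x_B(65 − 2x_B − x_A) − 13x_B.
∂π/∂x_B = 52 − 4x_B − x_A = 0 ⇒ x_B = 13 − 0.25x_A.
Similarly x_A = 13.75 − 0.25x_B.
Solving the two reaction functions simultaneously: (1 − (−0.25)(−0.25))x_B = 13 − 0.25·13.75, so 0.9375x_B = 9.5625 and x_B = 10.2.
Then x_A = 13.75 − 0.25·10.2 = 11.2.
P_B = 65 − 2·10.2 − 11.2 = 33.4.
Profit = (33.4 − 13)·10.2 = 208.08.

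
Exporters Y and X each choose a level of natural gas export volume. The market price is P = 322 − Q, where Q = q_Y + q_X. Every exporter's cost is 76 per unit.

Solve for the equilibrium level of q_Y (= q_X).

82

Exporter Y's profit: π = q_Y(322 − (q_Y + q_X)) − 76q_Y.
∂π/∂q_Y = 246 − 2q_Y − q_X = 0, so q_Y = 123 − 0.5q_X.
The game is symmetric, so in equilibrium q_X = q_Y: the reaction function gives 1.5q_Y = 123, hence q_Y = 82.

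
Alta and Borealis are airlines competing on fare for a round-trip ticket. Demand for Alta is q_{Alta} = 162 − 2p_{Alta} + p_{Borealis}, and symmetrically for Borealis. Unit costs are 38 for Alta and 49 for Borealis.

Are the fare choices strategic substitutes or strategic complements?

Alta's profit: π = (p_{Alta} − 38)(162 − 2p_{Alta} + p_{Borealis}).
∂π/∂p_{Alta} = 238 − 4p_{Alta} + p_{Borealis} = 0 ⇒ p_{Alta} = 59.5 + 0.25p_{Borealis}.
The best-response slope dp_{Alta}/dp_{Borealis} = 0.25 > 0: the reaction function is upward-sloping, so the choices are strategic complements.

strategic complements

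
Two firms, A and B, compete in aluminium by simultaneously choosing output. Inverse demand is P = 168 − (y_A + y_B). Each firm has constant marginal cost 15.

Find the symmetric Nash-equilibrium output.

Firm A's profit: π = y_A(168 − (y_A + y_B)) − 15y_A.
∂π/∂y_A = 153 − 2y_A − y_B = 0, so y_A = 76.5 − 0.5y_B.
Setting y_A = y_B in the reaction function: y_A = 76.5 − 0.5y_A, so y_A = 76.5 / 1.5 = 51.

51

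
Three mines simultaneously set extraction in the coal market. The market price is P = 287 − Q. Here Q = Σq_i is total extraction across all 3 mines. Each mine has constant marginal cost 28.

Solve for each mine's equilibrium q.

A representative mine's profit is π_i = q_i(287 − Q) − 28q_i, with Q = q_i + Σ_{j≠i} q_j.
First-order condition: 259 − 2q_i − Σ_{j≠i} q_j = 0.
Imposing symmetry (q_j = q for all j) turns Σ_{j≠i} q_j into 2q, so 259 = 4q and q = 64.75.

64.75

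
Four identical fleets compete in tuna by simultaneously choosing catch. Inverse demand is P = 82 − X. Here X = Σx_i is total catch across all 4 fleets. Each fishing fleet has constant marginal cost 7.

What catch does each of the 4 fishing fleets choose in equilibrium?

15

A representative fishing fleet's profit is π_i = x_i(82 − X) − 7x_i, with X = x_i + Σ_{j≠i} x_j.
First-order condition: 75 − 2x_i − Σ_{j≠i} x_j = 0.
In a symmetric equilibrium every fishing fleet chooses the same x, so Σ_{j≠i} x_j = 3x. The condition becomes 75 − 5x = 0, giving x = 75/5 = 15.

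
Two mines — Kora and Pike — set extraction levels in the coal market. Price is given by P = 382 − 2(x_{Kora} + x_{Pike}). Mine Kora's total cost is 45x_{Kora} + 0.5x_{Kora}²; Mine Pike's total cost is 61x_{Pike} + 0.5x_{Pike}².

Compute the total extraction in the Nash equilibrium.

Mine Kora's profit: π = x_{Kora}(382 − 2(x_{Kora} + x_{Pike})) − 45x_{Kora} − 0.5x_{Kora}².
∂π/∂x_{Kora} = 337 − 5x_{Kora} − 2x_{Pike} = 0, so x_{Kora} = 67.4 − 0.4x_{Pike}.
By the same steps for Pike: x_{Pike} = 64.2 − 0.4x_{Kora}.
Solving the two reaction functions simultaneously: (1 − (−0.4)(−0.4))x_{Kora} = 67.4 − 0.4·64.2, so 0.84x_{Kora} = 41.72 and x_{Kora} = 149/3.
Then x_{Pike} = 64.2 − 0.4·(149/3) = 133/3.
Total extraction: 149/3 + 133/3 = 94.

94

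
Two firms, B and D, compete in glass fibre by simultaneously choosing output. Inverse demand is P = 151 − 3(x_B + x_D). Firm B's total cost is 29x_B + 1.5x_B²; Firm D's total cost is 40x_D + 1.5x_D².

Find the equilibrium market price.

Firm B's profit: π = x_B(151 − 3(x_B + x_D)) − 29x_B − 1.5x_B².
∂π/∂x_B = 122 − 9x_B − 3x_D = 0, so x_B = 122/9 − (1/3)x_D.
By the same steps for D: x_D = 37/3 − (1/3)x_B.
Substituting the second reaction function into the first: x_B = 122/9 − (1/3)(37/3 − (1/3)x_B), which gives (8/9)x_B = 85/9 ⇒ x_B = 10.625.
Then x_D = 37/3 − (1/3)·10.625 = 211/24.
Equilibrium price: P = 151 − 3·(233/12) = 92.75.

92.75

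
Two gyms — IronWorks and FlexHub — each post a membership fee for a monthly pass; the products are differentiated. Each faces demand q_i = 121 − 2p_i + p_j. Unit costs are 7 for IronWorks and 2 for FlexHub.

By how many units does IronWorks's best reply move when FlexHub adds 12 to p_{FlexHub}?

IronWorks's profit: π = (p_{IronWorks} − 7)(121 − 2p_{IronWorks} + p_{FlexHub}).
∂π/∂p_{IronWorks} = 135 − 4p_{IronWorks} + p_{FlexHub} = 0 ⇒ p_{IronWorks} = 33.75 + 0.25p_{FlexHub}.
The reaction-function slope is 0.25, so a 12-unit rise in p_{FlexHub} moves p_{IronWorks} by 0.25 × 12 = 3. IronWorks's best response rises — the actions are strategic complements.

3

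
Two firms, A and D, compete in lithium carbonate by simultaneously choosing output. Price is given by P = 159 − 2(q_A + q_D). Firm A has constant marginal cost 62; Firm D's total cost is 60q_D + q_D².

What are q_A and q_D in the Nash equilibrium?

19.2, 10.1

Firm A's profit: π = q_A(159 − 2(q_A + q_D)) − 62q_A.
∂π/∂q_A = 97 − 4q_A − 2q_D = 0, so q_A = 24.25 − 0.5q_D.
For D: ∂π/∂q_D = 99 − 6q_D − 2q_A = 0 ⇒ q_D = 16.5 − (1/3)q_A.
Solving the two reaction functions simultaneously: (1 − (−0.5)(−1/3))q_A = 24.25 − 0.5·16.5, so (5/6)q_A = 16 and q_A = 19.2.
Then q_D = 16.5 − (1/3)·19.2 = 10.1.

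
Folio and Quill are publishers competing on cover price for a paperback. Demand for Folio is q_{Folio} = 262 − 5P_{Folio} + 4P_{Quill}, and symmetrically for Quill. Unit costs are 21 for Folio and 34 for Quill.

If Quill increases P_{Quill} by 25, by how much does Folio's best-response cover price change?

Folio's profit: π = (P_{Folio} − 21)(262 − 5P_{Folio} + 4P_{Quill}).
∂π/∂P_{Folio} = 367 − 10P_{Folio} + 4P_{Quill} = 0 ⇒ P_{Folio} = 36.7 + 0.4P_{Quill}.
The reaction-function slope is 0.4, so a 25-unit rise in P_{Quill} moves P_{Folio} by 0.4 × 25 = 10. Folio's best response rises — the actions are strategic complements.

10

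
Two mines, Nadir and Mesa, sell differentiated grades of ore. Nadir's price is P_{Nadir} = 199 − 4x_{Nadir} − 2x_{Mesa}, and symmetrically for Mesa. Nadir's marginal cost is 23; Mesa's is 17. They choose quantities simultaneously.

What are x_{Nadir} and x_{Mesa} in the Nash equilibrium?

Mine Nadir's profit: π = x_{Nadir}(199 − 4x_{Nadir} − 2x_{Mesa}) − 23x_{Nadir}.
∂π/∂x_{Nadir} = 176 − 8x_{Nadir} − 2x_{Mesa} = 0 ⇒ x_{Nadir} = 22 − 0.25x_{Mesa}.
Similarly x_{Mesa} = 22.75 − 0.25x_{Nadir}.
Plugging x_{Mesa} into Nadir's best response: x_{Nadir} = 22 − 0.25(22.75 − 0.25x_{Nadir}) ⇒ 0.9375x_{Nadir} = 16.3125, so x_{Nadir} = 17.4.
Then x_{Mesa} = 22.75 − 0.25·17.4 = 18.4.

17.4, 18.4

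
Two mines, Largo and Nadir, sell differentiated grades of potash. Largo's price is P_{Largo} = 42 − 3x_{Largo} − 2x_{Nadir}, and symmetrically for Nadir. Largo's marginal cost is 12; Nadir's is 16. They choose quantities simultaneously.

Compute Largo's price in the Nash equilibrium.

Mine Largo's profit: π = x_{Largo}(42 − 3x_{Largo} − 2x_{Nadir}) − 12x_{Largo}.
∂π/∂x_{Largo} = 30 − 6x_{Largo} − 2x_{Nadir} = 0 ⇒ x_{Largo} = 5 − (1/3)x_{Nadir}.
Similarly x_{Nadir} = 13/3 − (1/3)x_{Largo}.
Solving the two reaction functions simultaneously: (1 − (−1/3)(−1/3))x_{Largo} = 5 − (1/3)·(13/3), so (8/9)x_{Largo} = 32/9 and x_{Largo} = 4.
Then x_{Nadir} = 13/3 − (1/3)·4 = 3.
P_{Largo} = 42 − 3·4 − 2·3 = 24.

24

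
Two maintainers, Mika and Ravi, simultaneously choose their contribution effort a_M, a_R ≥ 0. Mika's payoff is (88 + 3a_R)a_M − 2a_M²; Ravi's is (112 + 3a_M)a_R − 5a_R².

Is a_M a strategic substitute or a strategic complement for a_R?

strategic complements

Expanding Mika's payoff: 88a_M + 3a_Ra_M − 2a_M².
∂π/∂a_M = 88 + 3a_R − 4a_M = 0, so a_M = 22 + 0.75a_R.
The best-response slope da_M/da_R = 0.75 > 0: the reaction function is upward-sloping, so the choices are strategic complements.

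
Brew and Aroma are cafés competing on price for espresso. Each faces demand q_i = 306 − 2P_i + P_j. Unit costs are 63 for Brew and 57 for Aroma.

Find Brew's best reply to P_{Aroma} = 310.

Brew's profit: π = (P_{Brew} − 63)(306 − 2P_{Brew} + P_{Aroma}).
∂π/∂P_{Brew} = 432 − 4P_{Brew} + P_{Aroma} = 0 ⇒ P_{Brew} = 108 + 0.25P_{Aroma}.
At P_{Aroma} = 310: P_{Brew} = 108 + 0.25·310 = 185.5.

185.5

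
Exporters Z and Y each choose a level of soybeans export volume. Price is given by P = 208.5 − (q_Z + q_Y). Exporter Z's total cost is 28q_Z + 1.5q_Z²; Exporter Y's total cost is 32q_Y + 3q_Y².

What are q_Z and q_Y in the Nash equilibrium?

Exporter Z's profit: π = q_Z(208.5 − (q_Z + q_Y)) − 28q_Z − 1.5q_Z².
∂π/∂q_Z = 180.5 − 5q_Z − q_Y = 0, so q_Z = 36.1 − 0.2q_Y.
For Y: ∂π/∂q_Y = 176.5 − 8q_Y − q_Z = 0 ⇒ q_Y = 22.0625 − 0.125q_Z.
Solving the two reaction functions simultaneously: (1 − (−0.2)(−0.125))q_Z = 36.1 − 0.2·22.0625, so 0.975q_Z = 31.6875 and q_Z = 32.5.
Then q_Y = 22.0625 − 0.125·32.5 = 18.

32.5, 18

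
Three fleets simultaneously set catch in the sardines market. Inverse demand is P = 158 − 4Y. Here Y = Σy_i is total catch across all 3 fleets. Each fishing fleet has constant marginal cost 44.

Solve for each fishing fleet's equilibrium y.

A representative fishing fleet's profit is π_i = y_i(158 − 4Y) − 44y_i, with Y = y_i + Σ_{j≠i} y_j.
First-order condition: 114 − 8y_i − 4Σ_{j≠i} y_j = 0.
With identical fishing fleets, set every y_j = y: then 114 − 8y − 8y = 0, i.e. y = 114/16 = 7.125.

7.125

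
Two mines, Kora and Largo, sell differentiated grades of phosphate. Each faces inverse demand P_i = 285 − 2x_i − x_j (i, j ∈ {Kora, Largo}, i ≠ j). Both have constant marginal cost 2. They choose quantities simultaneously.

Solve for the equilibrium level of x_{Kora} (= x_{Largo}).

Mine Kora's profit: π = x_{Kora}(285 − 2x_{Kora} − x_{Largo}) − 2x_{Kora}.
∂π/∂x_{Kora} = 283 − 4x_{Kora} − x_{Largo} = 0 ⇒ x_{Kora} = 70.75 − 0.25x_{Largo}.
By symmetry x_{Largo} = x_{Kora}; substituting into the reaction function, 1.25x_{Kora} = 70.75 and x_{Kora} = 56.6.

56.6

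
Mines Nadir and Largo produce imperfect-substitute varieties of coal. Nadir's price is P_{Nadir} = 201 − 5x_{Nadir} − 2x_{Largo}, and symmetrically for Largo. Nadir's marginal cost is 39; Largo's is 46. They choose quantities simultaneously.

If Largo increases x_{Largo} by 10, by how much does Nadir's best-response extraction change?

Mine Nadir's profit: π = x_{Nadir}(201 − 5x_{Nadir} − 2x_{Largo}) − 39x_{Nadir}.
∂π/∂x_{Nadir} = 162 − 10x_{Nadir} − 2x_{Largo} = 0 ⇒ x_{Nadir} = 16.2 − 0.2x_{Largo}.
The reaction-function slope is −0.2, so a 10-unit rise in x_{Largo} moves x_{Nadir} by −0.2 × 10 = −2. Nadir's best response falls — the actions are strategic substitutes.

-2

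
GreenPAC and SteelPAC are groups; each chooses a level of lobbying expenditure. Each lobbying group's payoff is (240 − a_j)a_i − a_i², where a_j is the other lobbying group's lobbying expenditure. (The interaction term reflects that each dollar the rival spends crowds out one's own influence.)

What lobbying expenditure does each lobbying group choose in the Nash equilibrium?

GreenPAC's payoff is (240 − a_S)a_G − a_G².
∂π/∂a_G = 240 − a_S − 2a_G = 0, so a_G = 120 − 0.5a_S.
By symmetry a_S = a_G; substituting into the reaction function, 1.5a_G = 120 and a_G = 80.

80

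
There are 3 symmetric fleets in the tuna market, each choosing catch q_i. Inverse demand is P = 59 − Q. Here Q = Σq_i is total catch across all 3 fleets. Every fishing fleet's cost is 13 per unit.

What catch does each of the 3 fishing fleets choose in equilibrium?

11.5

A representative fishing fleet's profit is π_i = q_i(59 − Q) − 13q_i, with Q = q_i + Σ_{j≠i} q_j.
First-order condition: 46 − 2q_i − Σ_{j≠i} q_j = 0.
With identical fishing fleets, set every q_j = q: then 46 − 2q − 2q = 0, i.e. q = 46/4 = 11.5.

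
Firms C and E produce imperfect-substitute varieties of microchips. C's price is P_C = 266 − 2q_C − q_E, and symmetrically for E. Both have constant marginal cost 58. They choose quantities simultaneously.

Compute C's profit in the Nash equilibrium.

3461.12

Firm C's profit: π = q_C(266 − 2q_C − q_E) − 58q_C.
∂π/∂q_C = 208 − 4q_C − q_E = 0 ⇒ q_C = 52 − 0.25q_E.
Setting q_C = q_E in the reaction function: q_C = 52 − 0.25q_C, so q_C = 52 / 1.25 = 41.6.
P_C = 266 − 2·41.6 − 41.6 = 141.2.
Profit = (141.2 − 58)·41.6 = 3461.12.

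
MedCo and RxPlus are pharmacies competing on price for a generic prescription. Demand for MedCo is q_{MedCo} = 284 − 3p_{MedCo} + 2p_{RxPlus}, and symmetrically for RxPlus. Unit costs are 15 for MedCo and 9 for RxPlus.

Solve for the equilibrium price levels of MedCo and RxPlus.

MedCo's profit: π = (p_{MedCo} − 15)(284 − 3p_{MedCo} + 2p_{RxPlus}).
∂π/∂p_{MedCo} = 329 − 6p_{MedCo} + 2p_{RxPlus} = 0 ⇒ p_{MedCo} = 329/6 + (1/3)p_{RxPlus}.
Similarly p_{RxPlus} = 311/6 + (1/3)p_{MedCo}.
Solving the two reaction functions simultaneously: (1 − (1/3)(1/3))p_{MedCo} = 329/6 + (1/3)·(311/6), so (8/9)p_{MedCo} = 649/9 and p_{MedCo} = 81.125.
Then p_{RxPlus} = 311/6 + (1/3)·81.125 = 78.875.

81.125, 78.875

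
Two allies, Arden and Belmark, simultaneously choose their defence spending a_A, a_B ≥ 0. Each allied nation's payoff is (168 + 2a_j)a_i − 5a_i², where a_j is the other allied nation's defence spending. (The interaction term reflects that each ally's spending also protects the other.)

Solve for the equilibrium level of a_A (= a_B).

21

Arden's payoff is (168 + 2a_B)a_A − 5a_A².
∂π/∂a_A = 168 + 2a_B − 10a_A = 0, so a_A = 16.8 + 0.2a_B.
The game is symmetric, so in equilibrium a_B = a_A: the reaction function gives 0.8a_A = 16.8, hence a_A = 21.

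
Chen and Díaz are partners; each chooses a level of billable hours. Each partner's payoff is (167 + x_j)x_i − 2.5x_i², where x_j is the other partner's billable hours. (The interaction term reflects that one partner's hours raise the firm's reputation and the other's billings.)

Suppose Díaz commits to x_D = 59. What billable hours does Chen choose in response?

45.2

Chen's payoff is (167 + x_D)x_C − 2.5x_C².
∂π/∂x_C = 167 + x_D − 5x_C = 0, so x_C = 33.4 + 0.2x_D.
At x_D = 59: x_C = 33.4 + 0.2·59 = 45.2.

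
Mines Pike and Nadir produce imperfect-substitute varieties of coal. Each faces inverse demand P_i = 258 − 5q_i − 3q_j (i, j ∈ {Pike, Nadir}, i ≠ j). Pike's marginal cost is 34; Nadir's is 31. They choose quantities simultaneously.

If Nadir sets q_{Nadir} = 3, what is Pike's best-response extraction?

21.5

Mine Pike's profit: π = q_{Pike}(258 − 5q_{Pike} − 3q_{Nadir}) − 34q_{Pike}.
∂π/∂q_{Pike} = 224 − 10q_{Pike} − 3q_{Nadir} = 0 ⇒ q_{Pike} = 22.4 − 0.3q_{Nadir}.
At q_{Nadir} = 3: q_{Pike} = 22.4 − 0.3·3 = 21.5.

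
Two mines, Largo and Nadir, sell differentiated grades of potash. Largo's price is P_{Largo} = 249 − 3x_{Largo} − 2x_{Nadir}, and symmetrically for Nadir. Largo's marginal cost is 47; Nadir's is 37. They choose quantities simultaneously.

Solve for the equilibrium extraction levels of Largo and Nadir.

Mine Largo's profit: π = x_{Largo}(249 − 3x_{Largo} − 2x_{Nadir}) − 47x_{Largo}.
∂π/∂x_{Largo} = 202 − 6x_{Largo} − 2x_{Nadir} = 0 ⇒ x_{Largo} = 101/3 − (1/3)x_{Nadir}.
Similarly x_{Nadir} = 106/3 − (1/3)x_{Largo}.
Substituting the second reaction function into the first: x_{Largo} = 101/3 − (1/3)(106/3 − (1/3)x_{Largo}), which gives (8/9)x_{Largo} = 197/9 ⇒ x_{Largo} = 24.625.
Then x_{Nadir} = 106/3 − (1/3)·24.625 = 27.125.

24.625, 27.125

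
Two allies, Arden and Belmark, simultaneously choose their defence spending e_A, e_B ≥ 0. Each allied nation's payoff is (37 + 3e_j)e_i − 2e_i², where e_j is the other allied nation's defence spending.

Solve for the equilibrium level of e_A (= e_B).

Arden's payoff is (37 + 3e_B)e_A − 2e_A².
∂π/∂e_A = 37 + 3e_B − 4e_A = 0, so e_A = 9.25 + 0.75e_B.
Setting e_A = e_B in the reaction function: e_A = 9.25 + 0.75e_A, so e_A = 9.25 / 0.25 = 37.

37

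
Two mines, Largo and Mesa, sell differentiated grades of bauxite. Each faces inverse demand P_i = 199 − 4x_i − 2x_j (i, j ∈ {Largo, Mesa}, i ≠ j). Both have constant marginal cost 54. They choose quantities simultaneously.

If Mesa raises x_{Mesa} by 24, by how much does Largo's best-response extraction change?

Mine Largo's profit: π = x_{Largo}(199 − 4x_{Largo} − 2x_{Mesa}) − 54x_{Largo}.
∂π/∂x_{Largo} = 145 − 8x_{Largo} − 2x_{Mesa} = 0 ⇒ x_{Largo} = 18.125 − 0.25x_{Mesa}.
The reaction-function slope is −0.25, so a 24-unit rise in x_{Mesa} moves x_{Largo} by −0.25 × 24 = −6. Largo's best response falls — the actions are strategic substitutes.

-6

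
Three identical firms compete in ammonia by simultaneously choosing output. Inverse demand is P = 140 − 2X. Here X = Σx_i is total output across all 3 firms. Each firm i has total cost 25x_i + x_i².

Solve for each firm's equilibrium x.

11.5

A representative firm's profit is π_i = x_i(140 − 2X) − 25x_i − x_i², with X = x_i + Σ_{j≠i} x_j.
First-order condition: 115 − 6x_i − 2Σ_{j≠i} x_j = 0.
Imposing symmetry (x_j = x for all j) turns Σ_{j≠i} x_j into 2x, so 115 = 10x and x = 11.5.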